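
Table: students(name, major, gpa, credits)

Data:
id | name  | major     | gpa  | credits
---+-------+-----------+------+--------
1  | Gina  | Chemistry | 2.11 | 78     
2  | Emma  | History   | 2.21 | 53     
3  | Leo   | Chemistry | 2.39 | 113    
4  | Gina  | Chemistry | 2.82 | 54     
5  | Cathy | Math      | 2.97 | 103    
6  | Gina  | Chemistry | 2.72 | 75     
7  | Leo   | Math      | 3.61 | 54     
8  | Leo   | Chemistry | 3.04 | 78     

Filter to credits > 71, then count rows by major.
SELECT major, COUNT(*)
FROM students
WHERE credits > 71
GROUP BY major

Note: WHERE filters rows before grouping.

Result:
  Chemistry: 4
  Math: 1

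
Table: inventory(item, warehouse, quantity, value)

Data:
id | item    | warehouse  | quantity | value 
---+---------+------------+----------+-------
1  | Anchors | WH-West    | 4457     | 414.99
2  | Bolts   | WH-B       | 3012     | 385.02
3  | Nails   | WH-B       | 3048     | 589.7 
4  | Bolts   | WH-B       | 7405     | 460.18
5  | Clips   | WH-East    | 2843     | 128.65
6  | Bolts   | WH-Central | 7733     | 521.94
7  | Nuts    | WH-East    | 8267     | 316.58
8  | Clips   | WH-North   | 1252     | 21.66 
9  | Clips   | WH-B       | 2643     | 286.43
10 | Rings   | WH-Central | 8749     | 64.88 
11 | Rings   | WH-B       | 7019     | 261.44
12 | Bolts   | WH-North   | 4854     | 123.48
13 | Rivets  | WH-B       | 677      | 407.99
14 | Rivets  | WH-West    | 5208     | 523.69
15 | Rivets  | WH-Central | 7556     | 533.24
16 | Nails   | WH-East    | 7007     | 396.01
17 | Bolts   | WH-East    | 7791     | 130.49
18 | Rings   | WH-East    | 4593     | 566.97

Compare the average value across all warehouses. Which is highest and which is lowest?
SELECT warehouse, AVG(value)
FROM inventory
GROUP BY warehouse
ORDER BY AVG(value)

All groups:
  WH-North: 72.57
  WH-East: 307.74
  WH-Central: 373.35
  WH-B: 398.46
  WH-West: 469.34

Highest: WH-West (469.34)
Lowest: WH-North (72.57)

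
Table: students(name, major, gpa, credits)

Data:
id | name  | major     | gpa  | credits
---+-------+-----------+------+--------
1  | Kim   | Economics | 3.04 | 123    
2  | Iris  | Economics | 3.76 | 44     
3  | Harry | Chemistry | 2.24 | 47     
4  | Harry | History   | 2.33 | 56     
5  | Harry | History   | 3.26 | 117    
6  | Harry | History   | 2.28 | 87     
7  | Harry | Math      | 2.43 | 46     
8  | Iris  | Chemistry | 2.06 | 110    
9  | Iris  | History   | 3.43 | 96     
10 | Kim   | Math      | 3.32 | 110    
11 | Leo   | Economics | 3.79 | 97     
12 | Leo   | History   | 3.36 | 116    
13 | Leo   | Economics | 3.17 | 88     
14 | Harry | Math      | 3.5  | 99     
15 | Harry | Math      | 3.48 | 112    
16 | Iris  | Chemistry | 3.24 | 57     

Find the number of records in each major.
SELECT major, COUNT(*) as count
FROM students
GROUP BY major

Result:
  Chemistry: 3
  Economics: 4
  History: 5
  Math: 4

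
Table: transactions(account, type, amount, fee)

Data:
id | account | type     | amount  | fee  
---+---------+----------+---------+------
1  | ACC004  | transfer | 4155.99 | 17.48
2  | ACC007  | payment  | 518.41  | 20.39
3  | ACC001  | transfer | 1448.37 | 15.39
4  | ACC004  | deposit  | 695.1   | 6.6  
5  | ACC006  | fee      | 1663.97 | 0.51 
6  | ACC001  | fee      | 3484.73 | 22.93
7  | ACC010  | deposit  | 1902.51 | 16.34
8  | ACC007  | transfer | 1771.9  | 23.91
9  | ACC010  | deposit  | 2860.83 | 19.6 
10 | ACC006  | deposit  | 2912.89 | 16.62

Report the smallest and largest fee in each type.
SELECT type, MIN(fee), MAX(fee)
FROM transactions
GROUP BY type

Result:
  deposit: min=6.60, max=19.60
  fee: min=0.51, max=22.93
  payment: min=20.39, max=20.39
  transfer: min=15.39, max=23.91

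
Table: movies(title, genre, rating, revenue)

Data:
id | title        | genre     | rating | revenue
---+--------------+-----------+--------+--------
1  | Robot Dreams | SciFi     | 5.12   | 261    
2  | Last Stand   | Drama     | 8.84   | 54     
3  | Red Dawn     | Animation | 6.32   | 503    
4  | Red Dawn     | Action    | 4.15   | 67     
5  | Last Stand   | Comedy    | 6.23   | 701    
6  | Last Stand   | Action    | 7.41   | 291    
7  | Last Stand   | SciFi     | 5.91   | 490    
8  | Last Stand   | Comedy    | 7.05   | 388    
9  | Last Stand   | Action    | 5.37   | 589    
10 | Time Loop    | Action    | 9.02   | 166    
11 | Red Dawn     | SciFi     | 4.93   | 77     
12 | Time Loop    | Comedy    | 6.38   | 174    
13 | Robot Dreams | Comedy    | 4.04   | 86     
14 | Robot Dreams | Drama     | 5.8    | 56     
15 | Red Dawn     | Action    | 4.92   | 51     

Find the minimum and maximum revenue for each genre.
SELECT genre, MIN(revenue), MAX(revenue)
FROM movies
GROUP BY genre

Result:
  Action: min=51, max=589
  Animation: min=503, max=503
  Comedy: min=86, max=701
  Drama: min=54, max=56
  SciFi: min=77, max=490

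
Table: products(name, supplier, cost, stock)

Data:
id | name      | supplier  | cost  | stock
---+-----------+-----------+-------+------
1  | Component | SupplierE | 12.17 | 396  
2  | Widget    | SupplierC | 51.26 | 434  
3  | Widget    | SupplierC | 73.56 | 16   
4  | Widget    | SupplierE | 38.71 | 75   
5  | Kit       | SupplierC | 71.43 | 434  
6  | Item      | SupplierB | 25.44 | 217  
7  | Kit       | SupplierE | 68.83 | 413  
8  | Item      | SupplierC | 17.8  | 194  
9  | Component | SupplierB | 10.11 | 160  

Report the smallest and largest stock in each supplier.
SELECT supplier, MIN(stock), MAX(stock)
FROM products
GROUP BY supplier

Result:
  SupplierB: min=160, max=217
  SupplierC: min=16, max=434
  SupplierE: min=75, max=413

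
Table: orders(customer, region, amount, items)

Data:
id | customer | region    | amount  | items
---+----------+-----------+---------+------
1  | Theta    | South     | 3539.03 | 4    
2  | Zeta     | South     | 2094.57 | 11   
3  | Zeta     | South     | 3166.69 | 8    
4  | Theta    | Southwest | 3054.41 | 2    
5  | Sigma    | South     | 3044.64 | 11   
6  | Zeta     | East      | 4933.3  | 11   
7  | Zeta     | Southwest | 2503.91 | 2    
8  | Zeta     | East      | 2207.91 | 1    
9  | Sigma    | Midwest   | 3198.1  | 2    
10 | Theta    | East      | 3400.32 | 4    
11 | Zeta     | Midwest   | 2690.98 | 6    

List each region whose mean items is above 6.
SELECT region, AVG(items)
FROM orders
GROUP BY region
HAVING AVG(items) > 6

Result:
  South: avg=8.50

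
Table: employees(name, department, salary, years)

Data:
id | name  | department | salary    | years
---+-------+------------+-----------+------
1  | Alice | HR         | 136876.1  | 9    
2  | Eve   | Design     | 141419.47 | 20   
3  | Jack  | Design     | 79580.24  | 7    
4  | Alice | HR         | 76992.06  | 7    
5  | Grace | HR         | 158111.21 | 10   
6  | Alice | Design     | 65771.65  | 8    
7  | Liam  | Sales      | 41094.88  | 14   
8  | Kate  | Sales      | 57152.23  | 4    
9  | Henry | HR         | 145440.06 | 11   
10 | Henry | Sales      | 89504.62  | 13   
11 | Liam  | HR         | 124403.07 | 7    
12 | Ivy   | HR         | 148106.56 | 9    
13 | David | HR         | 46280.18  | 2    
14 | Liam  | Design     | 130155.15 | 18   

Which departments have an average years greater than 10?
SELECT department, AVG(years)
FROM employees
GROUP BY department
HAVING AVG(years) > 10

Result:
  Design: avg=13.25
  Sales: avg=10.33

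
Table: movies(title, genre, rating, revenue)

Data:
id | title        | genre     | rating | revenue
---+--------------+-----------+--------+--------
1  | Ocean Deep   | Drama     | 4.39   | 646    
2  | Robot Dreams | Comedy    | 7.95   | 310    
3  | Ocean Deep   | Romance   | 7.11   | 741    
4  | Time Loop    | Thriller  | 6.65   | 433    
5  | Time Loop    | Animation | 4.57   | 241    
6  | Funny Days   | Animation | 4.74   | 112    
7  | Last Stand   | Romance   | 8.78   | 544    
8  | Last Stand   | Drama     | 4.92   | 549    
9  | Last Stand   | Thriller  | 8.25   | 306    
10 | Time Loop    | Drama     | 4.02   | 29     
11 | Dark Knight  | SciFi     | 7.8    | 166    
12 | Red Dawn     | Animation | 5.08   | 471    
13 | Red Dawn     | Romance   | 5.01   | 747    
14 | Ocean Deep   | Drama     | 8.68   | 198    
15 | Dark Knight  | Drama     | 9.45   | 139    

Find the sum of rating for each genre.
SELECT genre, SUM(rating) as result
FROM movies
GROUP BY genre

Result:
  Animation: 14.39
  Comedy: 7.95
  Drama: 31.46
  Romance: 20.90
  SciFi: 7.80
  Thriller: 14.90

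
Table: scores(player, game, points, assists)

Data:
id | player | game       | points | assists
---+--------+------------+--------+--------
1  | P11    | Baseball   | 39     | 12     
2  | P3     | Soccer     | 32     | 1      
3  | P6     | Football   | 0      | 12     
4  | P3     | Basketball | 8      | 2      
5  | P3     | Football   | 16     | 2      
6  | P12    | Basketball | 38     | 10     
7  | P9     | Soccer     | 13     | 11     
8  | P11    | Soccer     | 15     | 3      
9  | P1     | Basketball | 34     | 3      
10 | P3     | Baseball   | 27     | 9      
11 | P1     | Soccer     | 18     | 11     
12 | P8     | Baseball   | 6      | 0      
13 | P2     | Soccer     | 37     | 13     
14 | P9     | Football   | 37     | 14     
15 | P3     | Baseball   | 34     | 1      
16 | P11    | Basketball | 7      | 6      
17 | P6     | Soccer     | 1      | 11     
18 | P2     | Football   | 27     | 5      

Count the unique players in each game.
SELECT game, COUNT(DISTINCT player)
FROM scores
GROUP BY game

Result:
  Baseball: 3 distinct
  Basketball: 4 distinct
  Football: 4 distinct
  Soccer: 6 distinct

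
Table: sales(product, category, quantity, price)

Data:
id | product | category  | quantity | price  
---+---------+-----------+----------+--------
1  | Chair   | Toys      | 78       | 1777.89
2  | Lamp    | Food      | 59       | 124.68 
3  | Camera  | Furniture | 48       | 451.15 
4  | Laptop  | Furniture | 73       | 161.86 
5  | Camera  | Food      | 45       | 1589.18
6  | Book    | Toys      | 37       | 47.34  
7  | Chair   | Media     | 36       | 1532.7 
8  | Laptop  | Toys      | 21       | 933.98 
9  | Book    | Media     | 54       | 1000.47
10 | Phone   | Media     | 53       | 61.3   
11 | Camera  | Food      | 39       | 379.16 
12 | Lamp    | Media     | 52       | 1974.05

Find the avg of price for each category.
SELECT category, AVG(price) as result
FROM sales
GROUP BY category

Result:
  Food: 697.67
  Furniture: 306.51
  Media: 1142.13
  Toys: 919.74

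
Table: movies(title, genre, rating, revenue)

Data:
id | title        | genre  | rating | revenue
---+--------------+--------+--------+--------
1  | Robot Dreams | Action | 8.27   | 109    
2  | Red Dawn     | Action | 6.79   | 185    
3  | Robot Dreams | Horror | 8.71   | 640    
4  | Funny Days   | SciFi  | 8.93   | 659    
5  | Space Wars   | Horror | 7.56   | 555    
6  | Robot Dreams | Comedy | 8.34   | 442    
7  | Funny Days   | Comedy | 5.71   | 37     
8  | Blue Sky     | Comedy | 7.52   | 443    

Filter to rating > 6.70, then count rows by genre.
SELECT genre, COUNT(*)
FROM movies
WHERE rating > 6.70
GROUP BY genre

Note: WHERE filters rows before grouping.

Result:
  Action: 2
  Comedy: 2
  Horror: 2
  SciFi: 1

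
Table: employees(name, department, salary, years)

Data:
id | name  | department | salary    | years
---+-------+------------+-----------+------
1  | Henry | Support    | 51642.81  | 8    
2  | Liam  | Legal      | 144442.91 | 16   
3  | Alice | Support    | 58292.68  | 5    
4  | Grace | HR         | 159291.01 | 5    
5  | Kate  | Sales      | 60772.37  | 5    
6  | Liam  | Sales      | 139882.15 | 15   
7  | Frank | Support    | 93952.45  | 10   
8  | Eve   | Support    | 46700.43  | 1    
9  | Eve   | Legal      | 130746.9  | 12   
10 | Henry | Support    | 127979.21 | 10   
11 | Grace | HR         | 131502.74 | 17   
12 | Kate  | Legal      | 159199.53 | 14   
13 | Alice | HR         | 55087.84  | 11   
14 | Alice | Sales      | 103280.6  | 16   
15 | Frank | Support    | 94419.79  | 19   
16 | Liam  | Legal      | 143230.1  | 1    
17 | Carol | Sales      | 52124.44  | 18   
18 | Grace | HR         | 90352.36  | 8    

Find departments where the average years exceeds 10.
SELECT department, AVG(years)
FROM employees
GROUP BY department
HAVING AVG(years) > 10

Result:
  HR: avg=10.25
  Legal: avg=10.75
  Sales: avg=13.50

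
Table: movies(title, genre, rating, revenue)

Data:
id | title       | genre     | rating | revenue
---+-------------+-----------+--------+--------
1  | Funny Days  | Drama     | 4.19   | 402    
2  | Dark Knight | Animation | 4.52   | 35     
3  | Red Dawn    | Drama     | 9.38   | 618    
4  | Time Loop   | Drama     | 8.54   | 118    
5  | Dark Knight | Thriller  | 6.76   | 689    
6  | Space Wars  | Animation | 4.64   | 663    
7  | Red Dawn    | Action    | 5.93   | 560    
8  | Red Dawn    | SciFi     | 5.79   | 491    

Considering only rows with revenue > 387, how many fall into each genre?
SELECT genre, COUNT(*)
FROM movies
WHERE revenue > 387
GROUP BY genre

Note: WHERE filters rows before grouping.

Result:
  Action: 1
  Animation: 1
  Drama: 2
  SciFi: 1
  Thriller: 1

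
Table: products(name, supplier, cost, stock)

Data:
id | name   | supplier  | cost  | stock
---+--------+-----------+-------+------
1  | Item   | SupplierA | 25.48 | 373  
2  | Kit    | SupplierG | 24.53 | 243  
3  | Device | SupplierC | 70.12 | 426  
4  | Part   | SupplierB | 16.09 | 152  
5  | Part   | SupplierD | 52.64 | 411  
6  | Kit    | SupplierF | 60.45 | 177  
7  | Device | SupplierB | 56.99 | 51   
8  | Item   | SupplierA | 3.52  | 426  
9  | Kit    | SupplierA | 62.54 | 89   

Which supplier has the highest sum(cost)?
SELECT supplier, SUM(cost) as val
FROM products
GROUP BY supplier
ORDER BY val DESC
LIMIT 1

Result: SupplierA with sum(cost) = 91.54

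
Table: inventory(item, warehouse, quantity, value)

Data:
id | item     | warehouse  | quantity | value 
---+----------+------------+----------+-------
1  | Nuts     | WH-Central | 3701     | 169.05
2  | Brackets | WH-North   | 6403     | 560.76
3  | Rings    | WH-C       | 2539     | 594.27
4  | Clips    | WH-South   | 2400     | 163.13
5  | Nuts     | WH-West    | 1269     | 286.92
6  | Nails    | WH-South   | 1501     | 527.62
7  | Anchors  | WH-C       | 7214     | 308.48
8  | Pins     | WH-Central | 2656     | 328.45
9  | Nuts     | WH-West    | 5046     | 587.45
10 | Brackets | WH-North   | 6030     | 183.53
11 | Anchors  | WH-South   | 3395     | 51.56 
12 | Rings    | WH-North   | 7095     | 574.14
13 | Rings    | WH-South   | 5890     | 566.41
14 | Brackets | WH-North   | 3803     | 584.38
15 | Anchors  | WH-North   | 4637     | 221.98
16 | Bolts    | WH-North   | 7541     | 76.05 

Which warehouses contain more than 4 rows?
SELECT warehouse, COUNT(*) as cnt
FROM inventory
GROUP BY warehouse
HAVING COUNT(*) > 4

Result:
  WH-North: 6

Note: HAVING filters groups after aggregation, WHERE filters rows before.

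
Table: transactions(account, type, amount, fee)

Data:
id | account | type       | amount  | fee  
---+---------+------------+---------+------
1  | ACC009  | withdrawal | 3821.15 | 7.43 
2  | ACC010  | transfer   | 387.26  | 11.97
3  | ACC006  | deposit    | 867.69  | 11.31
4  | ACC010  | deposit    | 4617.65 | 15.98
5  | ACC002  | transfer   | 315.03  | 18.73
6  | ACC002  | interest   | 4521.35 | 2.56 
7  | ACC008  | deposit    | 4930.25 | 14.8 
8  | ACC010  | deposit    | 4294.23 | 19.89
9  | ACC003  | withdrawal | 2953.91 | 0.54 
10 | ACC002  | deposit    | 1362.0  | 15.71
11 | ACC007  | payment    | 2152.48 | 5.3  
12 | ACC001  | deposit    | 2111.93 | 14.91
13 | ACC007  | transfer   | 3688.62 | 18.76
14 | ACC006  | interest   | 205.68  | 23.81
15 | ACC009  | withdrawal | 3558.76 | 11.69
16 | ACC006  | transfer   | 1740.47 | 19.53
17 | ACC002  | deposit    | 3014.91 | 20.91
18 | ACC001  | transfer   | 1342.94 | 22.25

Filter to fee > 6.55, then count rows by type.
SELECT type, COUNT(*)
FROM transactions
WHERE fee > 6.55
GROUP BY type

Note: WHERE filters rows before grouping.

Result:
  deposit: 7
  interest: 1
  transfer: 5
  withdrawal: 2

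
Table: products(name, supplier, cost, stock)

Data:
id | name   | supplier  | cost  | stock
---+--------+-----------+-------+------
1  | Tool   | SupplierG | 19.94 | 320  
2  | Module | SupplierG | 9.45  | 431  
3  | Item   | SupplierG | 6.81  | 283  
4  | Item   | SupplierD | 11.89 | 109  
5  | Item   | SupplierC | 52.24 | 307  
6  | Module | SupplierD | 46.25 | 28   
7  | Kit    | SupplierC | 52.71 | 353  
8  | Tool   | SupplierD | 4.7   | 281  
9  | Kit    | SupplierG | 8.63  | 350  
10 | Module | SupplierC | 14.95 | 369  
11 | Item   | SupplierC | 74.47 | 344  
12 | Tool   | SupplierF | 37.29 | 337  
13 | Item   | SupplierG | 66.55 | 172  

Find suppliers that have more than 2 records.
SELECT supplier, COUNT(*) as cnt
FROM products
GROUP BY supplier
HAVING COUNT(*) > 2

Result:
  SupplierC: 4
  SupplierD: 3
  SupplierG: 5

Note: HAVING filters groups after aggregation, WHERE filters rows before.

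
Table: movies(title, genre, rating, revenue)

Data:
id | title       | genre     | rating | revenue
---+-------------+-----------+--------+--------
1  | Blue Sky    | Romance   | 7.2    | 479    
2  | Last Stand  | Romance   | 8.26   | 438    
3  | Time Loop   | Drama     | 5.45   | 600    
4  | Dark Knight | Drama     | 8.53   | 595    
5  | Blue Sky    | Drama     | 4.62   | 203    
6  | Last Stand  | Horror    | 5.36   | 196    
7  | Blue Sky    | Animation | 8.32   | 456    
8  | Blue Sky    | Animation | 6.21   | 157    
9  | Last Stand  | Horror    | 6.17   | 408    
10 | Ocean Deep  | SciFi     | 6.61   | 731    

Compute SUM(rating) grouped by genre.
SELECT genre, SUM(rating) as result
FROM movies
GROUP BY genre

Result:
  Animation: 14.53
  Drama: 18.60
  Horror: 11.53
  Romance: 15.46
  SciFi: 6.61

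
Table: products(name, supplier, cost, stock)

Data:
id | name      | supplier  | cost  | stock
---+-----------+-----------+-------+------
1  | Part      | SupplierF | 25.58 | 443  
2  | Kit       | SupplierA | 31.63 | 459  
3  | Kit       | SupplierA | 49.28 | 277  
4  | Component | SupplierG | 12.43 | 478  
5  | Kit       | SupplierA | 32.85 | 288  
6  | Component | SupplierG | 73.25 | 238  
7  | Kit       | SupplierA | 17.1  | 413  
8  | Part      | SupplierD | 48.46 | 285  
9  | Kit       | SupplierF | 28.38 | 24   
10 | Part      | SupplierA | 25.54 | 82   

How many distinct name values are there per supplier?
SELECT supplier, COUNT(DISTINCT name)
FROM products
GROUP BY supplier

Result:
  SupplierA: 2 distinct
  SupplierD: 1 distinct
  SupplierF: 2 distinct
  SupplierG: 1 distinct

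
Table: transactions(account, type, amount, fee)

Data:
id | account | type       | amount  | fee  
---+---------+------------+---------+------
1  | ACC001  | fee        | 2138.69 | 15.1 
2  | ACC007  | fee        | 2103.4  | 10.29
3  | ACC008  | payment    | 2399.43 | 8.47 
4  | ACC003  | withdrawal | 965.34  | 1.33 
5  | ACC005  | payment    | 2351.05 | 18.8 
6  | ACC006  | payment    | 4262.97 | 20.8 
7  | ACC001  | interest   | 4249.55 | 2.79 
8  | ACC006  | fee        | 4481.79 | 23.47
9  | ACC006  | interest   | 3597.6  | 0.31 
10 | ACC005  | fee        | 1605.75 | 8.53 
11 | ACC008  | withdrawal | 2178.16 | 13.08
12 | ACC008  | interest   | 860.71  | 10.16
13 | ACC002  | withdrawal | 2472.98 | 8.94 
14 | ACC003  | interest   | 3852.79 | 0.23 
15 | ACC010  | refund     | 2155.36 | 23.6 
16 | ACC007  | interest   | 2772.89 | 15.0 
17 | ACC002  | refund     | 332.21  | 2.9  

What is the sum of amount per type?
SELECT type, SUM(amount) as result
FROM transactions
GROUP BY type

Result:
  fee: 10329.63
  interest: 15333.54
  payment: 9013.45
  refund: 2487.57
  withdrawal: 5616.48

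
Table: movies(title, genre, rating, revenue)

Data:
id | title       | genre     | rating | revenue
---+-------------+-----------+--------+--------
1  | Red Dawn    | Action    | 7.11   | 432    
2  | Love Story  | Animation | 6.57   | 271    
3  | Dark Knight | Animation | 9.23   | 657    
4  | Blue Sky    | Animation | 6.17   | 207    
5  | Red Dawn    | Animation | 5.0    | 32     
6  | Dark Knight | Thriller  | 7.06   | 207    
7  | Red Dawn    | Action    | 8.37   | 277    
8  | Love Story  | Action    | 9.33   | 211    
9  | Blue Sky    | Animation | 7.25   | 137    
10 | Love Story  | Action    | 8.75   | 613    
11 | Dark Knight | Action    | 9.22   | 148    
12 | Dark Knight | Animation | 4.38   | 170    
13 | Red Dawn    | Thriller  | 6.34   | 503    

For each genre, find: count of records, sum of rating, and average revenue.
SELECT genre,
       COUNT(*) as cnt,
       SUM(rating) as total_rating,
       AVG(revenue) as avg_revenue
FROM movies
GROUP BY genre

Result:
  Action: 5 records, 42.78 total rating, 336.20 avg revenue
  Animation: 6 records, 38.60 total rating, 245.67 avg revenue
  Thriller: 2 records, 13.40 total rating, 355.00 avg revenue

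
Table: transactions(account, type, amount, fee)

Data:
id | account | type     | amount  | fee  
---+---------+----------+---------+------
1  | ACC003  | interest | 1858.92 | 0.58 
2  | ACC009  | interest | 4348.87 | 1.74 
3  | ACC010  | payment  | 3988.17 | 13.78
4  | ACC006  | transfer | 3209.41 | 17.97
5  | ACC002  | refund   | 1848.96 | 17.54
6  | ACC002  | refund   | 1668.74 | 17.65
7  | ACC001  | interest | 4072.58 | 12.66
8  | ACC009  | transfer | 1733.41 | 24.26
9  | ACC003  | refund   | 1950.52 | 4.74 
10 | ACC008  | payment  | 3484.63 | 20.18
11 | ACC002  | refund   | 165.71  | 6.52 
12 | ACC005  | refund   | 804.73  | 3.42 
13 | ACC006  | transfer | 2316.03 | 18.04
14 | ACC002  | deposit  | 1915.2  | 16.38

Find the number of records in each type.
SELECT type, COUNT(*) as count
FROM transactions
GROUP BY type

Result:
  deposit: 1
  interest: 3
  payment: 2
  refund: 5
  transfer: 3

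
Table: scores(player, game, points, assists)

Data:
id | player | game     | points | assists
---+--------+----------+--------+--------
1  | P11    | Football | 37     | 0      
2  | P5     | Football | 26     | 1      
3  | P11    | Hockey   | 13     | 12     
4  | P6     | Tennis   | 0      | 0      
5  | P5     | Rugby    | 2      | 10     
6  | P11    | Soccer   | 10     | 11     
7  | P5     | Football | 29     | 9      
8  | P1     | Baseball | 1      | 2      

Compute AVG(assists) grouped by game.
SELECT game, AVG(assists) as result
FROM scores
GROUP BY game

Result:
  Baseball: 2.00
  Football: 3.33
  Hockey: 12.00
  Rugby: 10.00
  Soccer: 11.00
  Tennis: 0.00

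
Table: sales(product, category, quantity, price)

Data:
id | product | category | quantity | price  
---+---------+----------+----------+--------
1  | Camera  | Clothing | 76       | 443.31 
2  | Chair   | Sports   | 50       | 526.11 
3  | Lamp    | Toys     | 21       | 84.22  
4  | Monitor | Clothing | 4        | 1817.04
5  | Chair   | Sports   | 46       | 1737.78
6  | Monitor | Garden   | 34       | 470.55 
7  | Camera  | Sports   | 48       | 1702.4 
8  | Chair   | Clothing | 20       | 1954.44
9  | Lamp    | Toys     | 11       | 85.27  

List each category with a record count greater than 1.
SELECT category, COUNT(*) as cnt
FROM sales
GROUP BY category
HAVING COUNT(*) > 1

Result:
  Clothing: 3
  Sports: 3
  Toys: 2

Note: HAVING filters groups after aggregation, WHERE filters rows before.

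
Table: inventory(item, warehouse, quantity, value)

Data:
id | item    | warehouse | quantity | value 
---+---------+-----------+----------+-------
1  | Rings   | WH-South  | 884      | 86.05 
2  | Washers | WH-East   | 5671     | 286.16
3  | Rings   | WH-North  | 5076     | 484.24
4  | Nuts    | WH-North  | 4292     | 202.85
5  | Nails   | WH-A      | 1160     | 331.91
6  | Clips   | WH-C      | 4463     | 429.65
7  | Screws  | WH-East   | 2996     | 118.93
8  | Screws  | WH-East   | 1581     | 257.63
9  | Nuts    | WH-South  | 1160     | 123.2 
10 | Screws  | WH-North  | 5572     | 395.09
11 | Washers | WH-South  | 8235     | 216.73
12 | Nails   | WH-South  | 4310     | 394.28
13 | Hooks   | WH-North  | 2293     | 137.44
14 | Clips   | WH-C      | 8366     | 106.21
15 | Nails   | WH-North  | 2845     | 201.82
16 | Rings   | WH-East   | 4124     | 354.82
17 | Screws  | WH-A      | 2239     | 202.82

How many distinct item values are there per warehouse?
SELECT warehouse, COUNT(DISTINCT item)
FROM inventory
GROUP BY warehouse

Result:
  WH-A: 2 distinct
  WH-C: 1 distinct
  WH-East: 3 distinct
  WH-North: 5 distinct
  WH-South: 4 distinct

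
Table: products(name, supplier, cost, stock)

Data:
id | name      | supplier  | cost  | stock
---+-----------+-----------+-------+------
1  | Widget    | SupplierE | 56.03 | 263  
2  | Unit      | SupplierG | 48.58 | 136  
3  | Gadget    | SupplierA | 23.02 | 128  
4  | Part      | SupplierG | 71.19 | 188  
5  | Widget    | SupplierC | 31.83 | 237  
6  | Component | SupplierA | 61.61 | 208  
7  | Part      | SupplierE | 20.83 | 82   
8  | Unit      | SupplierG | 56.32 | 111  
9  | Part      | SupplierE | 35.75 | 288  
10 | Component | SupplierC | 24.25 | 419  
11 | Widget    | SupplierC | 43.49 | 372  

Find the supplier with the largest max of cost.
SELECT supplier, MAX(cost) as val
FROM products
GROUP BY supplier
ORDER BY val DESC
LIMIT 1

Result: SupplierG with max(cost) = 71.19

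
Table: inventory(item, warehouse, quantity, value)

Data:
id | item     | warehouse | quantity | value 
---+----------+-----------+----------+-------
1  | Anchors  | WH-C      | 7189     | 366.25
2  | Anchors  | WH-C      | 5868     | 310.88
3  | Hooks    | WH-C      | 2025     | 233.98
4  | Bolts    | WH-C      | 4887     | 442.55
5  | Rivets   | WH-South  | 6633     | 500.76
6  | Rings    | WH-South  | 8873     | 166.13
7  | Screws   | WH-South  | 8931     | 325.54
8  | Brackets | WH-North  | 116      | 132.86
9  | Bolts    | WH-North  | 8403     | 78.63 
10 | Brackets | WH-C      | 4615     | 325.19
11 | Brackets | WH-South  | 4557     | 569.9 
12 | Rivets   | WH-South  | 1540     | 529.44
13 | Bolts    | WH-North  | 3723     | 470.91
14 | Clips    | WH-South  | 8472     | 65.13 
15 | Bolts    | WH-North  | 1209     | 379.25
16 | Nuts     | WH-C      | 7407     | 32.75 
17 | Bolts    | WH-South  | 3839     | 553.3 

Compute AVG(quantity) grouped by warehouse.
SELECT warehouse, AVG(quantity) as result
FROM inventory
GROUP BY warehouse

Result:
  WH-C: 5331.83
  WH-North: 3362.75
  WH-South: 6120.71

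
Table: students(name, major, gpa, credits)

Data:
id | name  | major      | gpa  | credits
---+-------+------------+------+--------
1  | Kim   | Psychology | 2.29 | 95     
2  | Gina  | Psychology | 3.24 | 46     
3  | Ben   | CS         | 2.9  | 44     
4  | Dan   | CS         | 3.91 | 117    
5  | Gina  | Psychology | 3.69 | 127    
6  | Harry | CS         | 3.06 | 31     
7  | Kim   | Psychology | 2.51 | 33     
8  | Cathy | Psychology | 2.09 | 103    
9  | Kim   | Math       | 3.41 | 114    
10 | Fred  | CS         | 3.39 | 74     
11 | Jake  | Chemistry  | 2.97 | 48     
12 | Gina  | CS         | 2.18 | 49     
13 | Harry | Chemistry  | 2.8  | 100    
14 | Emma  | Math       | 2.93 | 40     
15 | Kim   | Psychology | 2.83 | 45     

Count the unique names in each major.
SELECT major, COUNT(DISTINCT name)
FROM students
GROUP BY major

Result:
  CS: 5 distinct
  Chemistry: 2 distinct
  Math: 2 distinct
  Psychology: 3 distinct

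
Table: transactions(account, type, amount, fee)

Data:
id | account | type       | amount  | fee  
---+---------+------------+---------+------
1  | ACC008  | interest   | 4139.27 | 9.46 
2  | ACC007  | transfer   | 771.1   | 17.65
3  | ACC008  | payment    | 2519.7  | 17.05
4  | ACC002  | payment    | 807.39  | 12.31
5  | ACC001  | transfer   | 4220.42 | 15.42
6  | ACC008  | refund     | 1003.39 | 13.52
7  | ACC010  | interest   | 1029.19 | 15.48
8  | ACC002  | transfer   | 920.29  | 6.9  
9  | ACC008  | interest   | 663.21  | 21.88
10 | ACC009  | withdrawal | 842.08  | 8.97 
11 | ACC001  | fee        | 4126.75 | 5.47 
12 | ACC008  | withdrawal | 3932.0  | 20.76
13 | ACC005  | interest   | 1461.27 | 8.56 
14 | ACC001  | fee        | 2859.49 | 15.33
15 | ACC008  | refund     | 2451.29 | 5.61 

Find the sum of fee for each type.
SELECT type, SUM(fee) as result
FROM transactions
GROUP BY type

Result:
  fee: 20.80
  interest: 55.38
  payment: 29.36
  refund: 19.13
  transfer: 39.97
  withdrawal: 29.73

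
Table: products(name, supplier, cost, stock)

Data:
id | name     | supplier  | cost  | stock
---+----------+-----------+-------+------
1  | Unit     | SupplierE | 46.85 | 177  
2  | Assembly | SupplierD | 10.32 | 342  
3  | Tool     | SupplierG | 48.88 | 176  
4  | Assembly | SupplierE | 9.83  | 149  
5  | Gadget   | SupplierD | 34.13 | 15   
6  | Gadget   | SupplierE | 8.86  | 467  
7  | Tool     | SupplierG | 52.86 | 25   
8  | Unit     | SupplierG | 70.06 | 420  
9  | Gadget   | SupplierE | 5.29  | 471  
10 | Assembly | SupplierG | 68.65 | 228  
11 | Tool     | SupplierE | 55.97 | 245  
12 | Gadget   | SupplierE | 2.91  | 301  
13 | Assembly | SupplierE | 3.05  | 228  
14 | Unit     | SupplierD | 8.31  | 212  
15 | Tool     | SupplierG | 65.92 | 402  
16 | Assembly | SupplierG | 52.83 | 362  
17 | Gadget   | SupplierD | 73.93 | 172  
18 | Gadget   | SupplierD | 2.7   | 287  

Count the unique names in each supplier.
SELECT supplier, COUNT(DISTINCT name)
FROM products
GROUP BY supplier

Result:
  SupplierD: 3 distinct
  SupplierE: 4 distinct
  SupplierG: 3 distinct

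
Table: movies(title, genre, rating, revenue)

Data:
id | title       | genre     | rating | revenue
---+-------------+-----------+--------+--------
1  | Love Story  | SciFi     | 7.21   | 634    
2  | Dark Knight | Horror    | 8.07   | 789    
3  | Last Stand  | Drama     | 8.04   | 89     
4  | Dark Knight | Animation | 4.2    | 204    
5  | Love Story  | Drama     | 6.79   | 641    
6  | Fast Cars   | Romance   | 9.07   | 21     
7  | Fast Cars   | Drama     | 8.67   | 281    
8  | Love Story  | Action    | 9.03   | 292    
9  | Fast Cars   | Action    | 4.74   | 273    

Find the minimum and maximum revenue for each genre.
SELECT genre, MIN(revenue), MAX(revenue)
FROM movies
GROUP BY genre

Result:
  Action: min=273, max=292
  Animation: min=204, max=204
  Drama: min=89, max=641
  Horror: min=789, max=789
  Romance: min=21, max=21
  SciFi: min=634, max=634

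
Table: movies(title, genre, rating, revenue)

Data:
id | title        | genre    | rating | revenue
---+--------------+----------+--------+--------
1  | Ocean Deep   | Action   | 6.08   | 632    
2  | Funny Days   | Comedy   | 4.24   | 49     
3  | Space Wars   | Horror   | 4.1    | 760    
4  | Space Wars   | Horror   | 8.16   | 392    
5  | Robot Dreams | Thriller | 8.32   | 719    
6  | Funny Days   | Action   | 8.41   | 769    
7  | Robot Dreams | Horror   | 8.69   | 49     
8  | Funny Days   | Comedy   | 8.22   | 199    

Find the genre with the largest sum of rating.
SELECT genre, SUM(rating) as val
FROM movies
GROUP BY genre
ORDER BY val DESC
LIMIT 1

Result: Horror with sum(rating) = 20.95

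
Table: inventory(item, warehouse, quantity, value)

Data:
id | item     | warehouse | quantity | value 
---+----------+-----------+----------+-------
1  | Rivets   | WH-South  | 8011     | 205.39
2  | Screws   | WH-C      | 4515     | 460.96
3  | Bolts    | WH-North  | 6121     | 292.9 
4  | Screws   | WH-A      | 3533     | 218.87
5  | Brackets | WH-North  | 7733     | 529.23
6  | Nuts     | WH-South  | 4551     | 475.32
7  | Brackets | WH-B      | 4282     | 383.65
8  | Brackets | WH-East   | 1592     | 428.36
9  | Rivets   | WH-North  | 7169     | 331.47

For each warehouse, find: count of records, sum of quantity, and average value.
SELECT warehouse,
       COUNT(*) as cnt,
       SUM(quantity) as total_quantity,
       AVG(value) as avg_value
FROM inventory
GROUP BY warehouse

Result:
  WH-A: 1 records, 3533 total quantity, 218.87 avg value
  WH-B: 1 records, 4282 total quantity, 383.65 avg value
  WH-C: 1 records, 4515 total quantity, 460.96 avg value
  WH-East: 1 records, 1592 total quantity, 428.36 avg value
  WH-North: 3 records, 21023 total quantity, 384.53 avg value
  WH-South: 2 records, 12562 total quantity, 340.36 avg value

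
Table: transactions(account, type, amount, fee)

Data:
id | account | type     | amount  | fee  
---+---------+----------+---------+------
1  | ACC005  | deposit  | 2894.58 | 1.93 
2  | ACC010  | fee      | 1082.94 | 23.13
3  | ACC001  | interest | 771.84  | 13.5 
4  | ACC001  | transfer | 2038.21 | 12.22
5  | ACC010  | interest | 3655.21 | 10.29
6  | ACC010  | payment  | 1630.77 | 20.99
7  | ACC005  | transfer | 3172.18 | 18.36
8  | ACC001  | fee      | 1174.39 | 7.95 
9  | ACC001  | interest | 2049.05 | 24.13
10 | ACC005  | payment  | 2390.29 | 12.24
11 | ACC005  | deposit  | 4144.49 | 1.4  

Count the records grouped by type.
SELECT type, COUNT(*) as count
FROM transactions
GROUP BY type

Result:
  deposit: 2
  fee: 2
  interest: 3
  payment: 2
  transfer: 2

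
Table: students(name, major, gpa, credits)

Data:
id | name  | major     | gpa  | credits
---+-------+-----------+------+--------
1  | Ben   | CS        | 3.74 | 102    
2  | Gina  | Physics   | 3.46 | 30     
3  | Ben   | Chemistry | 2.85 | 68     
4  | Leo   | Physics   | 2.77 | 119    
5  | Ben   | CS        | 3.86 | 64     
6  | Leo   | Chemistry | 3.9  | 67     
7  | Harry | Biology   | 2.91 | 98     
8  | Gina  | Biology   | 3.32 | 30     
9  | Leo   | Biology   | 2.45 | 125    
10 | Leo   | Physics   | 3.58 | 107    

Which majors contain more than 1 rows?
SELECT major, COUNT(*) as cnt
FROM students
GROUP BY major
HAVING COUNT(*) > 1

Result:
  Biology: 3
  CS: 2
  Chemistry: 2
  Physics: 3

Note: HAVING filters groups after aggregation, WHERE filters rows before.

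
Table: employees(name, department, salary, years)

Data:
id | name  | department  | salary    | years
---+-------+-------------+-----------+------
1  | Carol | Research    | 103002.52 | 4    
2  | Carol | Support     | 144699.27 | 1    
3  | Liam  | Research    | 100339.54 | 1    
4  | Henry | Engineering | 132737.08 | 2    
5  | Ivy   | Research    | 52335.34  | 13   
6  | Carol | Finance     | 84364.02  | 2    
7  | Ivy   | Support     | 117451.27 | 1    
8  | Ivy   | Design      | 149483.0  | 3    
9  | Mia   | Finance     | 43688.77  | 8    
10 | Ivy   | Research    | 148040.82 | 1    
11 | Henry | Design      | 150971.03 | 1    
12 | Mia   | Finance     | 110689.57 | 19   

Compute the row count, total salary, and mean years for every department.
SELECT department,
       COUNT(*) as cnt,
       SUM(salary) as total_salary,
       AVG(years) as avg_years
FROM employees
GROUP BY department

Result:
  Design: 2 records, 300454.03 total salary, 2.00 avg years
  Engineering: 1 records, 132737.08 total salary, 2.00 avg years
  Finance: 3 records, 238742.36 total salary, 9.67 avg years
  Research: 4 records, 403718.22 total salary, 4.75 avg years
  Support: 2 records, 262150.54 total salary, 1.00 avg years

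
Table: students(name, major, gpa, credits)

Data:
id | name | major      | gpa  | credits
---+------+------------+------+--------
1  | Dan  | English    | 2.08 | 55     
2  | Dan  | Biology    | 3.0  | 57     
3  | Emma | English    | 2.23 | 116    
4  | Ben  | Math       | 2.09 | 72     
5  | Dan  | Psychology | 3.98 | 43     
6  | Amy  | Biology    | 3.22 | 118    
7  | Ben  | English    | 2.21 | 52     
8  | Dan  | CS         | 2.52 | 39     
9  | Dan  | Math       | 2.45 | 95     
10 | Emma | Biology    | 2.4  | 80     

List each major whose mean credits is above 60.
SELECT major, AVG(credits)
FROM students
GROUP BY major
HAVING AVG(credits) > 60

Result:
  Biology: avg=85.00
  English: avg=74.33
  Math: avg=83.50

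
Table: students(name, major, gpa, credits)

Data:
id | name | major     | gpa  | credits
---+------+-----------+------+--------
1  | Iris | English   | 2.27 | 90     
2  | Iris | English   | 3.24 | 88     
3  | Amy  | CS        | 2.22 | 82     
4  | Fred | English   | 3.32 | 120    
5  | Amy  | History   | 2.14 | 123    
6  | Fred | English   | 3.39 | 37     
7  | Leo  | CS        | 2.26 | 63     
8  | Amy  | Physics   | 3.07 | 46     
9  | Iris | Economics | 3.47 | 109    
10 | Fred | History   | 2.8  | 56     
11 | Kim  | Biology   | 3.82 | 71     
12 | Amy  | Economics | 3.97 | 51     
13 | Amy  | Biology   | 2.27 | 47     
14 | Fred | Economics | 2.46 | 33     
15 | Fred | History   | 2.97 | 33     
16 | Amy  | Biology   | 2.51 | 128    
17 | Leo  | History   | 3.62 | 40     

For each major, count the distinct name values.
SELECT major, COUNT(DISTINCT name)
FROM students
GROUP BY major

Result:
  Biology: 2 distinct
  CS: 2 distinct
  Economics: 3 distinct
  English: 2 distinct
  History: 3 distinct
  Physics: 1 distinct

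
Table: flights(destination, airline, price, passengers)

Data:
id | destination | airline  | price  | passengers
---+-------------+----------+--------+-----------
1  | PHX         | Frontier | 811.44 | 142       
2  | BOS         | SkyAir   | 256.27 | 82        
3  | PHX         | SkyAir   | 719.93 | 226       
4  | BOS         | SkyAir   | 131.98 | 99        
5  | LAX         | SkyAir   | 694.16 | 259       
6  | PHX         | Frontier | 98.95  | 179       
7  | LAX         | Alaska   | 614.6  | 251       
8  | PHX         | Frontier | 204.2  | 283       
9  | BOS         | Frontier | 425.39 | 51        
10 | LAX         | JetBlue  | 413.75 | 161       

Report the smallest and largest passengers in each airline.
SELECT airline, MIN(passengers), MAX(passengers)
FROM flights
GROUP BY airline

Result:
  Alaska: min=251, max=251
  Frontier: min=51, max=283
  JetBlue: min=161, max=161
  SkyAir: min=82, max=259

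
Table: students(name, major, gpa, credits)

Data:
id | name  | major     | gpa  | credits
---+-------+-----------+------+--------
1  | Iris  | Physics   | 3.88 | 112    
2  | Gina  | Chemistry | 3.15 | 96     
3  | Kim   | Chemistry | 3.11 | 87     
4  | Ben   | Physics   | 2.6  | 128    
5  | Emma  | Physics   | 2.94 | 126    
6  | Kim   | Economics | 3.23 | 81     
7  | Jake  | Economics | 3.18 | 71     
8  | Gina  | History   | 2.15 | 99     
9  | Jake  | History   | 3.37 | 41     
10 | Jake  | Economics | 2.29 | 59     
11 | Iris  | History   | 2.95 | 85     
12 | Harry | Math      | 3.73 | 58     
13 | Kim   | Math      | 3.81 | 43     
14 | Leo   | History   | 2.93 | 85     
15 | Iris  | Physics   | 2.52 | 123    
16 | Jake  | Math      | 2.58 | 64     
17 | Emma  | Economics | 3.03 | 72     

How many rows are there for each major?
SELECT major, COUNT(*) as count
FROM students
GROUP BY major

Result:
  Chemistry: 2
  Economics: 4
  History: 4
  Math: 3
  Physics: 4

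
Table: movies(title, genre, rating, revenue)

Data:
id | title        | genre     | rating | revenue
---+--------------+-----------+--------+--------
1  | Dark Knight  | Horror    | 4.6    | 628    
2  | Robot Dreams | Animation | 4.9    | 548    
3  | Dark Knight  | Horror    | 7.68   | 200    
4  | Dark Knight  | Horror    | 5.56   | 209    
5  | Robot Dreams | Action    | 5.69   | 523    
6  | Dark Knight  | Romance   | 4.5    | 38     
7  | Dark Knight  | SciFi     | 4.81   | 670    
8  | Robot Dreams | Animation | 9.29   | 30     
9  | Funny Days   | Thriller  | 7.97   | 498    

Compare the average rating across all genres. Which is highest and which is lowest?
SELECT genre, AVG(rating)
FROM movies
GROUP BY genre
ORDER BY AVG(rating)

All groups:
  Romance: 4.50
  SciFi: 4.81
  Action: 5.69
  Horror: 5.95
  Animation: 7.10
  Thriller: 7.97

Highest: Thriller (7.97)
Lowest: Romance (4.50)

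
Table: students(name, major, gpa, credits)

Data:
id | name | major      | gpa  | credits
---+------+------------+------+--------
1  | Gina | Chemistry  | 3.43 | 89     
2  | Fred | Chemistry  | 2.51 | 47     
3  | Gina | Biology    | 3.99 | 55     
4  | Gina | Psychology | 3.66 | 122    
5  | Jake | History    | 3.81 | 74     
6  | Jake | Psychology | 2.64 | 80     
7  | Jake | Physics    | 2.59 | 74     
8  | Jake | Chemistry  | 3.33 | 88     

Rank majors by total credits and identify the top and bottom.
SELECT major, SUM(credits)
FROM students
GROUP BY major
ORDER BY SUM(credits)

All groups:
  Biology: 55
  History: 74
  Physics: 74
  Psychology: 202
  Chemistry: 224

Highest: Chemistry (224)
Lowest: Biology (55)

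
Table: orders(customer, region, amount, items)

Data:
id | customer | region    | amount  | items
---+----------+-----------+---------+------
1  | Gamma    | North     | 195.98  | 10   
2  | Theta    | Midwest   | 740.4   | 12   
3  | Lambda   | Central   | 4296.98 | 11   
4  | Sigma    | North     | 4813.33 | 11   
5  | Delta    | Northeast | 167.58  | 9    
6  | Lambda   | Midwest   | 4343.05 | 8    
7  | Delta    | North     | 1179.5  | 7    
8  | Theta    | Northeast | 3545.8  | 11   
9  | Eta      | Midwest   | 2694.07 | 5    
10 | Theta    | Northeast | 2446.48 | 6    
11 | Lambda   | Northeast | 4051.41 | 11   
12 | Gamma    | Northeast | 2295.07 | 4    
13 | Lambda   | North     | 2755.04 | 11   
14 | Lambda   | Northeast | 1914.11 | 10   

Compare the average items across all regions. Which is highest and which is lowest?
SELECT region, AVG(items)
FROM orders
GROUP BY region
ORDER BY AVG(items)

All groups:
  Midwest: 8.33
  Northeast: 8.50
  North: 9.75
  Central: 11.00

Highest: Central (11.00)
Lowest: Midwest (8.33)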